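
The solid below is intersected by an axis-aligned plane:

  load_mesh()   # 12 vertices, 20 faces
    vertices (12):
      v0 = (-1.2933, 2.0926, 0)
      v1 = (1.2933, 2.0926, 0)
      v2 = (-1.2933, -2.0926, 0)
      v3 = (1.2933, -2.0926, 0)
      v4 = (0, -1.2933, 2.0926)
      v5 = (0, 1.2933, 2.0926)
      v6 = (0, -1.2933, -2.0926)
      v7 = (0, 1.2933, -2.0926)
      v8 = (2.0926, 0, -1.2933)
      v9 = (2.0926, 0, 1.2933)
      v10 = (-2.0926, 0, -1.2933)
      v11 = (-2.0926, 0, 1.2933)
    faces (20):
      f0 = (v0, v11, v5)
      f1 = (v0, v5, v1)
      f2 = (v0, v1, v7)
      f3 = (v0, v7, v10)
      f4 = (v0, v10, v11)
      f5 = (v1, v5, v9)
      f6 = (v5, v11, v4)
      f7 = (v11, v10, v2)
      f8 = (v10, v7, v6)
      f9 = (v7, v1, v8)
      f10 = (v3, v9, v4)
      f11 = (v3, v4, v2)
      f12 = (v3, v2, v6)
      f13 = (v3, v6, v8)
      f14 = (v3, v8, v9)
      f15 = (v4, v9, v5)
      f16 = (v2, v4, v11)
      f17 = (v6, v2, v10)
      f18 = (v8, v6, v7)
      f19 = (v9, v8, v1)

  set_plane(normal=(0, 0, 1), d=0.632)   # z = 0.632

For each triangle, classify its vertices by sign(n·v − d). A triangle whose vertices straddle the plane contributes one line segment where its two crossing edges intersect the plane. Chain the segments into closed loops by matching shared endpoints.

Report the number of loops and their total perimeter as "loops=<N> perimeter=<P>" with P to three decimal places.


Straddling triangles (10 of 20):
  (v0,v11,v5) [-++] → (-1.6839, 1.07, 0.632)–(-0.902702, 1.8512, 0.632)  len=1.1048
  (v0,v5,v1) [-+-] → (-0.902702, 1.8512, 0.632)–(0.902702, 1.8512, 0.632)  len=1.8054
  (v0,v10,v11) [--+] → (-2.0926, 0, 0.632)–(-1.6839, 1.07, 0.632)  len=1.1454
  (v1,v5,v9) [-++] → (0.902702, 1.8512, 0.632)–(1.6839, 1.07, 0.632)  len=1.1048
  (v11,v10,v2) [+--] → (-2.0926, 0, 0.632)–(-1.6839, -1.07, 0.632)  len=1.1454
  (v3,v9,v4) [-++] → (1.6839, -1.07, 0.632)–(0.902702, -1.8512, 0.632)  len=1.1048
  (v3,v4,v2) [-+-] → (0.902702, -1.8512, 0.632)–(-0.902702, -1.8512, 0.632)  len=1.8054
  (v3,v8,v9) [--+] → (2.0926, 0, 0.632)–(1.6839, -1.07, 0.632)  len=1.1454
  (v2,v4,v11) [-++] → (-0.902702, -1.8512, 0.632)–(-1.6839, -1.07, 0.632)  len=1.1048
  (v9,v8,v1) [+--] → (2.0926, 0, 0.632)–(1.6839, 1.07, 0.632)  len=1.1454

Chained into 1 loop(s):
  loop 1: 10 segments, perimeter = 12.6115
Total perimeter = 12.612

loops=1 perimeter=12.612


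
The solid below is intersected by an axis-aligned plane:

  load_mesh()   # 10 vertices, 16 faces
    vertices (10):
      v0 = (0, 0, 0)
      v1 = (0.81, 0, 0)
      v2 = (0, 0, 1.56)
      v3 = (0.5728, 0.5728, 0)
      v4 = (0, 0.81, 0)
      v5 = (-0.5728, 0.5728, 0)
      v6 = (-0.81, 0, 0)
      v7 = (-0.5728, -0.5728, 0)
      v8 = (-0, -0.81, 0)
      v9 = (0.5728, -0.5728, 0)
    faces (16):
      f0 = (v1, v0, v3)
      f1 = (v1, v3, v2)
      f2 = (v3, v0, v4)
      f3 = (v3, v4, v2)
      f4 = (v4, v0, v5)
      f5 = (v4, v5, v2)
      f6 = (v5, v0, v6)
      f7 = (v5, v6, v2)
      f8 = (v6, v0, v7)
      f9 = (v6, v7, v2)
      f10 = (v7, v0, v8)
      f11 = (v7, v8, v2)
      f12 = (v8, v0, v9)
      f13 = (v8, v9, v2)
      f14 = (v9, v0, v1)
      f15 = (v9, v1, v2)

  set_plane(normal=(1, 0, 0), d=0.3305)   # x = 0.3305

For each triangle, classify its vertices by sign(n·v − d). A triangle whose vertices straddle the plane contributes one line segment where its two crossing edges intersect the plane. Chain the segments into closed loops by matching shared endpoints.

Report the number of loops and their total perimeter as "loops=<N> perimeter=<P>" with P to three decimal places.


Straddling triangles (8 of 16):
  (v1,v0,v3) [+-+] → (0.3305, 0, 0)–(0.3305, 0.3305, 0)  len=0.3305
  (v1,v3,v2) [++-] → (0.3305, 0.3305, 0.659895)–(0.3305, 0, 0.923481)  len=0.4227
  (v3,v0,v4) [+--] → (0.3305, 0.3305, 0)–(0.3305, 0.673138, 0)  len=0.3426
  (v3,v4,v2) [+--] → (0.3305, 0.673138, 0)–(0.3305, 0.3305, 0.659895)  len=0.7435
  (v8,v0,v9) [--+] → (0.3305, -0.3305, 0)–(0.3305, -0.673138, 0)  len=0.3426
  (v8,v9,v2) [-+-] → (0.3305, -0.673138, 0)–(0.3305, -0.3305, 0.659895)  len=0.7435
  (v9,v0,v1) [+-+] → (0.3305, -0.3305, 0)–(0.3305, 0, 0)  len=0.3305
  (v9,v1,v2) [++-] → (0.3305, 0, 0.923481)–(0.3305, -0.3305, 0.659895)  len=0.4227

Chained into 1 loop(s):
  loop 1: 8 segments, perimeter = 3.6788
Total perimeter = 3.679

loops=1 perimeter=3.679


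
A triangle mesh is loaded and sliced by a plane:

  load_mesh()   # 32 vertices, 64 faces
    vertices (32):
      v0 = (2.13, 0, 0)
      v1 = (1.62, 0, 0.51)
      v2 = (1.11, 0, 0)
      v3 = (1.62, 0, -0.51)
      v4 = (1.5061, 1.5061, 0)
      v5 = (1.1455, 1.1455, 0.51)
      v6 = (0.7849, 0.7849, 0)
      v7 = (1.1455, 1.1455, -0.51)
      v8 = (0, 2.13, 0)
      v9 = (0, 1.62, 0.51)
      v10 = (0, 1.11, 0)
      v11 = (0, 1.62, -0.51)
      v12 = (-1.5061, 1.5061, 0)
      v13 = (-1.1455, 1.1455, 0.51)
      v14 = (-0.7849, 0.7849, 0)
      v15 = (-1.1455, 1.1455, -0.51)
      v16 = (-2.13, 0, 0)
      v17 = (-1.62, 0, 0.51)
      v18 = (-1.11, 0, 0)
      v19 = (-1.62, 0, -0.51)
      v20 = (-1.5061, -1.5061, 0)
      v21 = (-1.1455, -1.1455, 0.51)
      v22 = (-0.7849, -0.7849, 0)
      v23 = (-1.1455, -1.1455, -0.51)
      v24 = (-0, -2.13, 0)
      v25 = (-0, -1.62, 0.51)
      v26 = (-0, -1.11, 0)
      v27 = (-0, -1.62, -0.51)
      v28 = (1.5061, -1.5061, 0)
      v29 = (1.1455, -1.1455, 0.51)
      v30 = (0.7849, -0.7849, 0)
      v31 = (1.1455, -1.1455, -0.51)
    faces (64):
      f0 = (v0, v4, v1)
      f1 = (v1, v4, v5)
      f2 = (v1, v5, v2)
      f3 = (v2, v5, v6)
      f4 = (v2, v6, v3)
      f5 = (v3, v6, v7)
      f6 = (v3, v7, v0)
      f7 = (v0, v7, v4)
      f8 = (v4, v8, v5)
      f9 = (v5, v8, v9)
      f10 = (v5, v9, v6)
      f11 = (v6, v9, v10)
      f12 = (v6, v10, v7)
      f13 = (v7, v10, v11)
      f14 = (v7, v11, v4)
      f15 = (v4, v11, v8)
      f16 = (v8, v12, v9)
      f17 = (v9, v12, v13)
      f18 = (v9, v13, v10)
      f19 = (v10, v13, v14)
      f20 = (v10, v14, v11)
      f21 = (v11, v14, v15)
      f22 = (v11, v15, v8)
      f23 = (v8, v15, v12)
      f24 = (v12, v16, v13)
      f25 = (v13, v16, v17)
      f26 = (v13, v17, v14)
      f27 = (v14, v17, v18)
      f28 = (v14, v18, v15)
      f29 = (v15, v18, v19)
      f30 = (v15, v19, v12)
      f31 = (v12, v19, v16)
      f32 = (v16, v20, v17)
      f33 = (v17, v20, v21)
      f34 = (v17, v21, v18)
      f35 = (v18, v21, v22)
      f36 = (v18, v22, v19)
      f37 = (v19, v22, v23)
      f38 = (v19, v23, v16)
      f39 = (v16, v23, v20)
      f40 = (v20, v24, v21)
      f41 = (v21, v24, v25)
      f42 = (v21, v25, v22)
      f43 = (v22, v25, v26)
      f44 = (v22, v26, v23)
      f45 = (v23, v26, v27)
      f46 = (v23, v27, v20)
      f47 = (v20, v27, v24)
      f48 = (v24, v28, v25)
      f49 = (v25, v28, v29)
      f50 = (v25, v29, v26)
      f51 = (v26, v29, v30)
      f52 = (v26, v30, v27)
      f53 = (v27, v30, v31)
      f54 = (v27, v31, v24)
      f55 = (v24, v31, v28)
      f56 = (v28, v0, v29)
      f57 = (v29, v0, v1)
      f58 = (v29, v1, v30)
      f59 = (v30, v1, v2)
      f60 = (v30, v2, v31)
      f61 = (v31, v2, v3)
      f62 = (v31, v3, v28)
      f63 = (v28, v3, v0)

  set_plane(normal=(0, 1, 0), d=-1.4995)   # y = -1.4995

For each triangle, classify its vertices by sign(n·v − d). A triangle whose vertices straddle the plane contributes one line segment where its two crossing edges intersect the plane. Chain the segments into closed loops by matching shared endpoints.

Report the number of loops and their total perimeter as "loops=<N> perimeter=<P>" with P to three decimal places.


Straddling triangles (18 of 64):
  (v16,v20,v17) [+-+] → (-1.50883, -1.4995, 0)–(-1.5066, -1.4995, 0.00223491)  len=0.0032
  (v17,v20,v21) [+-+] → (-1.5066, -1.4995, 0.00223491)–(-1.4995, -1.4995, 0.00933444)  len=0.0100
  (v16,v23,v20) [++-] → (-1.4995, -1.4995, -0.00933444)–(-1.50883, -1.4995, 0)  len=0.0132
  (v20,v24,v21) [--+] → (-0.733609, -1.4995, 0.326618)–(-1.4995, -1.4995, 0.00933444)  len=0.8290
  (v21,v24,v25) [+--] → (-0.733609, -1.4995, 0.326618)–(-0.290901, -1.4995, 0.51)  len=0.4792
  (v21,v25,v22) [+-+] → (-0.290901, -1.4995, 0.51)–(-0.113256, -1.4995, 0.43641)  len=0.1923
  (v22,v25,v26) [+-+] → (-0.113256, -1.4995, 0.43641)–(0, -1.4995, 0.3895)  len=0.1226
  (v23,v26,v27) [++-] → (0, -1.4995, -0.3895)–(-0.290901, -1.4995, -0.51)  len=0.3149
  (v23,v27,v20) [+--] → (-0.290901, -1.4995, -0.51)–(-1.4995, -1.4995, -0.00933444)  len=1.3082
  (v25,v28,v29) [--+] → (1.4995, -1.4995, 0.00933444)–(0.290901, -1.4995, 0.51)  len=1.3082
  (v25,v29,v26) [-++] → (0.290901, -1.4995, 0.51)–(0, -1.4995, 0.3895)  len=0.3149
  (v26,v30,v27) [++-] → (0.113256, -1.4995, -0.43641)–(0, -1.4995, -0.3895)  len=0.1226
  (v27,v30,v31) [-++] → (0.113256, -1.4995, -0.43641)–(0.290901, -1.4995, -0.51)  len=0.1923
  (v27,v31,v24) [-+-] → (0.290901, -1.4995, -0.51)–(0.733609, -1.4995, -0.326618)  len=0.4792
  (v24,v31,v28) [-+-] → (0.733609, -1.4995, -0.326618)–(1.4995, -1.4995, -0.00933444)  len=0.8290
  (v28,v0,v29) [-++] → (1.50883, -1.4995, 0)–(1.4995, -1.4995, 0.00933444)  len=0.0132
  (v31,v3,v28) [++-] → (1.5066, -1.4995, -0.00223491)–(1.4995, -1.4995, -0.00933444)  len=0.0100
  (v28,v3,v0) [-++] → (1.5066, -1.4995, -0.00223491)–(1.50883, -1.4995, 0)  len=0.0032

Chained into 1 loop(s):
  loop 1: 18 segments, perimeter = 6.5451
Total perimeter = 6.545

loops=1 perimeter=6.545


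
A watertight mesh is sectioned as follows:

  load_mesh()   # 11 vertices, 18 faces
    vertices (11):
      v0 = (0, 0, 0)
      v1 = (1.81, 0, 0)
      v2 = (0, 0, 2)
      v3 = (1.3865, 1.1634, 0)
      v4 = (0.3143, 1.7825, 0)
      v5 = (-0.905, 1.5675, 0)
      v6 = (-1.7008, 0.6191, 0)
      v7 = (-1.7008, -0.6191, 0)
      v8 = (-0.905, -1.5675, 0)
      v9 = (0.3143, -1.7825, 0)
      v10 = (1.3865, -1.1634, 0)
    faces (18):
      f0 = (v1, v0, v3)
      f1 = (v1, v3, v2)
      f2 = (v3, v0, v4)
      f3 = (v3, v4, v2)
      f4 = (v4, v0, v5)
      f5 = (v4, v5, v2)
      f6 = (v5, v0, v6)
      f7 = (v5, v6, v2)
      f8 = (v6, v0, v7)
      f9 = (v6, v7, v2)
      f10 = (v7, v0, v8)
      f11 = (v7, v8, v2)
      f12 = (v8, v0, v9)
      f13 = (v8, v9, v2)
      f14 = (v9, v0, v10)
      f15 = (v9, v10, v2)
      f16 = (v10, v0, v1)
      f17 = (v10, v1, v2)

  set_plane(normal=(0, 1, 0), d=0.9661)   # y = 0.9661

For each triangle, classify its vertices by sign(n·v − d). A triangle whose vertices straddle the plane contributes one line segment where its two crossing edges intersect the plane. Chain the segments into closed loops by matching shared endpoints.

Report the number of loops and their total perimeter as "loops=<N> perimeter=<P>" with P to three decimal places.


Straddling triangles (8 of 18):
  (v1,v0,v3) [--+] → (1.15136, 0.9661, 0)–(1.45832, 0.9661, 0)  len=0.3070
  (v1,v3,v2) [-+-] → (1.45832, 0.9661, 0)–(1.15136, 0.9661, 0.339178)  len=0.4575
  (v3,v0,v4) [+-+] → (1.15136, 0.9661, 0)–(0.170348, 0.9661, 0)  len=0.9810
  (v3,v4,v2) [++-] → (0.170348, 0.9661, 0.916017)–(1.15136, 0.9661, 0.339178)  len=1.1380
  (v4,v0,v5) [+-+] → (0.170348, 0.9661, 0)–(-0.55778, 0.9661, 0)  len=0.7281
  (v4,v5,v2) [++-] → (-0.55778, 0.9661, 0.767337)–(0.170348, 0.9661, 0.916017)  len=0.7432
  (v5,v0,v6) [+--] → (-0.55778, 0.9661, 0)–(-1.40963, 0.9661, 0)  len=0.8519
  (v5,v6,v2) [+--] → (-1.40963, 0.9661, 0)–(-0.55778, 0.9661, 0.767337)  len=1.1465

Chained into 1 loop(s):
  loop 1: 8 segments, perimeter = 6.3531
Total perimeter = 6.353

loops=1 perimeter=6.353


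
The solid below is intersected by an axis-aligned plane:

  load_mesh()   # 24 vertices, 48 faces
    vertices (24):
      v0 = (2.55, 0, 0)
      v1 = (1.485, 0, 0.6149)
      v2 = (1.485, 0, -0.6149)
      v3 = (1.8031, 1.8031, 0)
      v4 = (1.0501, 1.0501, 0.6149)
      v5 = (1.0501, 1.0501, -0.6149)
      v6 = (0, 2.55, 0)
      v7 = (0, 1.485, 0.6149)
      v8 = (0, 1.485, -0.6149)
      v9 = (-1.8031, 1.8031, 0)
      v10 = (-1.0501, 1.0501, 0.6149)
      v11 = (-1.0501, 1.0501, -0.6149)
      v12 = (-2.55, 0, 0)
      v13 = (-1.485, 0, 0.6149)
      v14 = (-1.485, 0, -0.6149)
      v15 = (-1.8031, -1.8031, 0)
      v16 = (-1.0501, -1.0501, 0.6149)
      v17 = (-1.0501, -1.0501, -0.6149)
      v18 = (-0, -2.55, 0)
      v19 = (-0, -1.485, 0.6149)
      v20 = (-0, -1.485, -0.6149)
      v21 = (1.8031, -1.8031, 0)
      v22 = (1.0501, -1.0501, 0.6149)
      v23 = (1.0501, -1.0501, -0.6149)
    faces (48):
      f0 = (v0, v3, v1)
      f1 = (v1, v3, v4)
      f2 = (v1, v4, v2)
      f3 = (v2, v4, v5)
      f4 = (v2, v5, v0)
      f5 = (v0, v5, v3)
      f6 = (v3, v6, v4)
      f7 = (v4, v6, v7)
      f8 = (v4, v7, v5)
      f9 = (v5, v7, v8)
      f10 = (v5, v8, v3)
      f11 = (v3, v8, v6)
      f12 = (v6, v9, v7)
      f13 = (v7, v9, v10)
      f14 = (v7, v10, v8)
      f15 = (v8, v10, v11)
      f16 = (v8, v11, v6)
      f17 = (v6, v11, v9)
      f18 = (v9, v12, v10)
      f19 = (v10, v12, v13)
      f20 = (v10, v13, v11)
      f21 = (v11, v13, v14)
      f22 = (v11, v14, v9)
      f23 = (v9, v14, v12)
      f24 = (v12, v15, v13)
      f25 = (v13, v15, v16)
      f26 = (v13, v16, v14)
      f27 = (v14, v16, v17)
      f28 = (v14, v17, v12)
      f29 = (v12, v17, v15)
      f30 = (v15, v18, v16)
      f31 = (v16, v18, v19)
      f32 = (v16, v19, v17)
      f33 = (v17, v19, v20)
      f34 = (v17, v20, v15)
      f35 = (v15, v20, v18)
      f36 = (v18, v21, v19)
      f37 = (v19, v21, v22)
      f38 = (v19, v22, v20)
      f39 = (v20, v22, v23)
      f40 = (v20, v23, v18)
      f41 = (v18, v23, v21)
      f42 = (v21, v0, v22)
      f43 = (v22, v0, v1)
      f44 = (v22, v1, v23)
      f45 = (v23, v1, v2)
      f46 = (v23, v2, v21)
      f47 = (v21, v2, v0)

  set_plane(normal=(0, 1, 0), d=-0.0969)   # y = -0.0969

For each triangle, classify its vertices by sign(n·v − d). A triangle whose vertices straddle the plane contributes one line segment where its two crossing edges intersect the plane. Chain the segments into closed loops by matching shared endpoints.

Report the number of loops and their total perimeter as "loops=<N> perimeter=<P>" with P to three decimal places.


Straddling triangles (12 of 48):
  (v12,v15,v13) [+-+] → (-2.50986, -0.0969, 0)–(-1.50209, -0.0969, 0.581855)  len=1.1637
  (v13,v15,v16) [+--] → (-1.50209, -0.0969, 0.581855)–(-1.44487, -0.0969, 0.6149)  len=0.0661
  (v13,v16,v14) [+-+] → (-1.44487, -0.0969, 0.6149)–(-1.44487, -0.0969, -0.501418)  len=1.1163
  (v14,v16,v17) [+--] → (-1.44487, -0.0969, -0.501418)–(-1.44487, -0.0969, -0.6149)  len=0.1135
  (v14,v17,v12) [+-+] → (-1.44487, -0.0969, -0.6149)–(-2.41159, -0.0969, -0.0567411)  len=1.1163
  (v12,v17,v15) [+--] → (-2.41159, -0.0969, -0.0567411)–(-2.50986, -0.0969, 0)  len=0.1135
  (v21,v0,v22) [-+-] → (2.50986, -0.0969, 0)–(2.41159, -0.0969, 0.0567411)  len=0.1135
  (v22,v0,v1) [-++] → (2.41159, -0.0969, 0.0567411)–(1.44487, -0.0969, 0.6149)  len=1.1163
  (v22,v1,v23) [-+-] → (1.44487, -0.0969, 0.6149)–(1.44487, -0.0969, 0.501418)  len=0.1135
  (v23,v1,v2) [-++] → (1.44487, -0.0969, 0.501418)–(1.44487, -0.0969, -0.6149)  len=1.1163
  (v23,v2,v21) [-+-] → (1.44487, -0.0969, -0.6149)–(1.50209, -0.0969, -0.581855)  len=0.0661
  (v21,v2,v0) [-++] → (1.50209, -0.0969, -0.581855)–(2.50986, -0.0969, 0)  len=1.1637

Chained into 2 loop(s):
  loop 1: 6 segments, perimeter = 3.6893
  loop 2: 6 segments, perimeter = 3.6893
Total perimeter = 7.379

loops=2 perimeter=7.379


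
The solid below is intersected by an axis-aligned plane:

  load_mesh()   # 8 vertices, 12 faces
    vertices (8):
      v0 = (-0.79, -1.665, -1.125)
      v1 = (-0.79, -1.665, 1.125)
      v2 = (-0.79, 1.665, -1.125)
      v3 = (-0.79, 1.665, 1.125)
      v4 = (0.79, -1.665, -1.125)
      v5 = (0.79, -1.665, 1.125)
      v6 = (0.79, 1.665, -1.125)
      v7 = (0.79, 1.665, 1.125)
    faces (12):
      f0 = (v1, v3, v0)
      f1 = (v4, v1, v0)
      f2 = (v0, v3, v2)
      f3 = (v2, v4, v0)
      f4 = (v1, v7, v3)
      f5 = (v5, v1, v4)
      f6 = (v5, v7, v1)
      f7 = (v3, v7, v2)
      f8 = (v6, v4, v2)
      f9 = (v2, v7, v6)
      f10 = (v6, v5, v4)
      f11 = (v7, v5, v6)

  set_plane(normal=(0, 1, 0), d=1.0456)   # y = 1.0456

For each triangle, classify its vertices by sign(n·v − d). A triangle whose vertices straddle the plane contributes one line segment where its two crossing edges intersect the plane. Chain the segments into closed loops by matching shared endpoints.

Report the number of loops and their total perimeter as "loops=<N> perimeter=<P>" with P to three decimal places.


Straddling triangles (8 of 12):
  (v1,v3,v0) [-+-] → (-0.79, 1.0456, 1.125)–(-0.79, 1.0456, 0.706486)  len=0.4185
  (v0,v3,v2) [-++] → (-0.79, 1.0456, 0.706486)–(-0.79, 1.0456, -1.125)  len=1.8315
  (v2,v4,v0) [+--] → (-0.496111, 1.0456, -1.125)–(-0.79, 1.0456, -1.125)  len=0.2939
  (v1,v7,v3) [-++] → (0.496111, 1.0456, 1.125)–(-0.79, 1.0456, 1.125)  len=1.2861
  (v5,v7,v1) [-+-] → (0.79, 1.0456, 1.125)–(0.496111, 1.0456, 1.125)  len=0.2939
  (v6,v4,v2) [+-+] → (0.79, 1.0456, -1.125)–(-0.496111, 1.0456, -1.125)  len=1.2861
  (v6,v5,v4) [+--] → (0.79, 1.0456, -0.706486)–(0.79, 1.0456, -1.125)  len=0.4185
  (v7,v5,v6) [+-+] → (0.79, 1.0456, 1.125)–(0.79, 1.0456, -0.706486)  len=1.8315

Chained into 1 loop(s):
  loop 1: 8 segments, perimeter = 7.6600
Total perimeter = 7.660

loops=1 perimeter=7.660


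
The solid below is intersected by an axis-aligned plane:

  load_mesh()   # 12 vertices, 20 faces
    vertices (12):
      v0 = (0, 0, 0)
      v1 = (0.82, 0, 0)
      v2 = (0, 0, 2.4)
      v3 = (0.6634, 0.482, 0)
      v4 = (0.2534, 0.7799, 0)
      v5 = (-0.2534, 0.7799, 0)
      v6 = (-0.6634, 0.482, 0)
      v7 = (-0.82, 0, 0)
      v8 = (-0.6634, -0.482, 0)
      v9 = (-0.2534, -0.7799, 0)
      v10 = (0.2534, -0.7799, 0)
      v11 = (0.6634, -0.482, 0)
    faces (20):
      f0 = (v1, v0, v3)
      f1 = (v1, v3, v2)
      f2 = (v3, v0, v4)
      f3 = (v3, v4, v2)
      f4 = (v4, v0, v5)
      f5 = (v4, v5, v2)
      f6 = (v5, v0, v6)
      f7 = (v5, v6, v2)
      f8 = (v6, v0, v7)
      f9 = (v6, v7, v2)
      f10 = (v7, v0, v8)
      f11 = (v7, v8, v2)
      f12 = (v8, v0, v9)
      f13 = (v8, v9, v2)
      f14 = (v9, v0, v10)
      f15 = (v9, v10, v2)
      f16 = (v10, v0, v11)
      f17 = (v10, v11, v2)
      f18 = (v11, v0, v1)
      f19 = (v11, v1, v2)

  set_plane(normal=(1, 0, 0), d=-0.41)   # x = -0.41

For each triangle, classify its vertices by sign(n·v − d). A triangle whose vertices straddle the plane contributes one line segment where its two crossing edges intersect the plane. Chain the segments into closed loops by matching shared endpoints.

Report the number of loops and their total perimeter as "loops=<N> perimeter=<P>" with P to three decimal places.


loops=1 perimeter=4.130

Straddling triangles (8 of 20):
  (v5,v0,v6) [++-] → (-0.41, 0.29789, 0)–(-0.41, 0.666117, 0)  len=0.3682
  (v5,v6,v2) [+-+] → (-0.41, 0.666117, 0)–(-0.41, 0.29789, 0.916732)  len=0.9879
  (v6,v0,v7) [-+-] → (-0.41, 0.29789, 0)–(-0.41, 0, 0)  len=0.2979
  (v6,v7,v2) [--+] → (-0.41, 0, 1.2)–(-0.41, 0.29789, 0.916732)  len=0.4111
  (v7,v0,v8) [-+-] → (-0.41, 0, 0)–(-0.41, -0.29789, 0)  len=0.2979
  (v7,v8,v2) [--+] → (-0.41, -0.29789, 0.916732)–(-0.41, 0, 1.2)  len=0.4111
  (v8,v0,v9) [-++] → (-0.41, -0.29789, 0)–(-0.41, -0.666117, 0)  len=0.3682
  (v8,v9,v2) [-++] → (-0.41, -0.666117, 0)–(-0.41, -0.29789, 0.916732)  len=0.9879

Chained into 1 loop(s):
  loop 1: 8 segments, perimeter = 4.1302
Total perimeter = 4.130


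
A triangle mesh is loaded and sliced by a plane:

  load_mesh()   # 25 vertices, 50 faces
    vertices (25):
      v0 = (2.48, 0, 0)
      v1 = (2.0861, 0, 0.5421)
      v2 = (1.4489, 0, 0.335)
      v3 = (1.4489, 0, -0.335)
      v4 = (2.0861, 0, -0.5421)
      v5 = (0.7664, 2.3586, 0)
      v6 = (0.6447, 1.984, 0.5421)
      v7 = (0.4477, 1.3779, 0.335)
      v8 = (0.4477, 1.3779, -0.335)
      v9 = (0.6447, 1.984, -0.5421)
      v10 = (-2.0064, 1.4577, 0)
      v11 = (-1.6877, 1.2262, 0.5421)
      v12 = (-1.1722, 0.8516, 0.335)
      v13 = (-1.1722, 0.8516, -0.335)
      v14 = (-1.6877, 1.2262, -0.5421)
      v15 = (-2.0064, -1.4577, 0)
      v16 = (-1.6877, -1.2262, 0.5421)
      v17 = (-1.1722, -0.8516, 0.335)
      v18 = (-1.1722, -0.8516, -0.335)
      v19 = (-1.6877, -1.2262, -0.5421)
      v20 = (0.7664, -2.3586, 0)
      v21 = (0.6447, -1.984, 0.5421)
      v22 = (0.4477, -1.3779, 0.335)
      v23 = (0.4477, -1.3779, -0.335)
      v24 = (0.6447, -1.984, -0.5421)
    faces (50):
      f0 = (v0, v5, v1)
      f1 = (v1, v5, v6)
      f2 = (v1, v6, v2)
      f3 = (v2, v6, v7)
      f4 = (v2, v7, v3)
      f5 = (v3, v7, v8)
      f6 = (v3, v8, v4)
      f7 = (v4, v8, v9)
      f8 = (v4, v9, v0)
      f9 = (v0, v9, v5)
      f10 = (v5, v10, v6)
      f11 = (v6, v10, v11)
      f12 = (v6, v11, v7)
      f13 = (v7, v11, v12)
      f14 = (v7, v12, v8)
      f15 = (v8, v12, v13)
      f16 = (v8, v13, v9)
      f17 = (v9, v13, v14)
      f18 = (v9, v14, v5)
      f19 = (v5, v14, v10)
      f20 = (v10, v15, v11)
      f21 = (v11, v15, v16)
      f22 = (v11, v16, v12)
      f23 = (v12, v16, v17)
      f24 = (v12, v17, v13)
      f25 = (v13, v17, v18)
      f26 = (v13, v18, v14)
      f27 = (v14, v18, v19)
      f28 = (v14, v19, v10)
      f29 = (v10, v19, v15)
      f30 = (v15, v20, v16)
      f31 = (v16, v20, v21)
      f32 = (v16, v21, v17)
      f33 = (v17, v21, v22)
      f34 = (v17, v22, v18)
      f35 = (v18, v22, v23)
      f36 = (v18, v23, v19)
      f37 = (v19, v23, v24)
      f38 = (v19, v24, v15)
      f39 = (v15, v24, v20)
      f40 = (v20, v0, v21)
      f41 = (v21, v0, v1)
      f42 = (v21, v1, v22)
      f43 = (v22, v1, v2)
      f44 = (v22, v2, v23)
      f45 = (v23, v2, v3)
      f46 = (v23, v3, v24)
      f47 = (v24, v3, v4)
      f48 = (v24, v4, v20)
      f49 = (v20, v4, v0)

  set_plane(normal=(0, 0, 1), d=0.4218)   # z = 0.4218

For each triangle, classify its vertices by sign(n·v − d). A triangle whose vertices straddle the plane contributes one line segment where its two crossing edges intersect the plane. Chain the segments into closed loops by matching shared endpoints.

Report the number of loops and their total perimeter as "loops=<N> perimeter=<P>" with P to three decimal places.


Straddling triangles (20 of 50):
  (v0,v5,v1) [--+] → (1.79324, 0.523408, 0.4218)–(2.17351, 0, 0.4218)  len=0.6470
  (v1,v5,v6) [+-+] → (1.79324, 0.523408, 0.4218)–(0.671707, 2.06713, 0.4218)  len=1.9081
  (v1,v6,v2) [++-] → (1.11184, 0.831536, 0.4218)–(1.71596, 0, 0.4218)  len=1.0278
  (v2,v6,v7) [-+-] → (1.11184, 0.831536, 0.4218)–(0.530267, 1.63193, 0.4218)  len=0.9894
  (v5,v10,v6) [--+] → (0.0563817, 1.86721, 0.4218)–(0.671707, 2.06713, 0.4218)  len=0.6470
  (v6,v10,v11) [+-+] → (0.0563817, 1.86721, 0.4218)–(-1.75842, 1.27757, 0.4218)  len=1.9082
  (v6,v11,v7) [++-] → (-0.447291, 1.31432, 0.4218)–(0.530267, 1.63193, 0.4218)  len=1.0279
  (v7,v11,v12) [-+-] → (-0.447291, 1.31432, 0.4218)–(-1.38826, 1.0086, 0.4218)  len=0.9894
  (v10,v15,v11) [--+] → (-1.75842, 0.630603, 0.4218)–(-1.75842, 1.27757, 0.4218)  len=0.6470
  (v11,v15,v16) [+-+] → (-1.75842, 0.630603, 0.4218)–(-1.75842, -1.27757, 0.4218)  len=1.9082
  (v11,v16,v12) [++-] → (-1.38826, -0.01925, 0.4218)–(-1.38826, 1.0086, 0.4218)  len=1.0279
  (v12,v16,v17) [-+-] → (-1.38826, -0.01925, 0.4218)–(-1.38826, -1.0086, 0.4218)  len=0.9894
  (v15,v20,v16) [--+] → (-1.1431, -1.4775, 0.4218)–(-1.75842, -1.27757, 0.4218)  len=0.6470
  (v16,v20,v21) [+-+] → (-1.1431, -1.4775, 0.4218)–(0.671707, -2.06713, 0.4218)  len=1.9082
  (v16,v21,v17) [++-] → (-0.410699, -1.32621, 0.4218)–(-1.38826, -1.0086, 0.4218)  len=1.0279
  (v17,v21,v22) [-+-] → (-0.410699, -1.32621, 0.4218)–(0.530267, -1.63193, 0.4218)  len=0.9894
  (v20,v0,v21) [--+] → (1.05198, -1.54372, 0.4218)–(0.671707, -2.06713, 0.4218)  len=0.6470
  (v21,v0,v1) [+-+] → (1.05198, -1.54372, 0.4218)–(2.17351, 0, 0.4218)  len=1.9081
  (v21,v1,v22) [++-] → (1.13439, -0.800393, 0.4218)–(0.530267, -1.63193, 0.4218)  len=1.0278
  (v22,v1,v2) [-+-] → (1.13439, -0.800393, 0.4218)–(1.71596, 0, 0.4218)  len=0.9894

Chained into 2 loop(s):
  loop 1: 10 segments, perimeter = 12.7757
  loop 2: 10 segments, perimeter = 10.0861
Total perimeter = 22.862

loops=2 perimeter=22.862


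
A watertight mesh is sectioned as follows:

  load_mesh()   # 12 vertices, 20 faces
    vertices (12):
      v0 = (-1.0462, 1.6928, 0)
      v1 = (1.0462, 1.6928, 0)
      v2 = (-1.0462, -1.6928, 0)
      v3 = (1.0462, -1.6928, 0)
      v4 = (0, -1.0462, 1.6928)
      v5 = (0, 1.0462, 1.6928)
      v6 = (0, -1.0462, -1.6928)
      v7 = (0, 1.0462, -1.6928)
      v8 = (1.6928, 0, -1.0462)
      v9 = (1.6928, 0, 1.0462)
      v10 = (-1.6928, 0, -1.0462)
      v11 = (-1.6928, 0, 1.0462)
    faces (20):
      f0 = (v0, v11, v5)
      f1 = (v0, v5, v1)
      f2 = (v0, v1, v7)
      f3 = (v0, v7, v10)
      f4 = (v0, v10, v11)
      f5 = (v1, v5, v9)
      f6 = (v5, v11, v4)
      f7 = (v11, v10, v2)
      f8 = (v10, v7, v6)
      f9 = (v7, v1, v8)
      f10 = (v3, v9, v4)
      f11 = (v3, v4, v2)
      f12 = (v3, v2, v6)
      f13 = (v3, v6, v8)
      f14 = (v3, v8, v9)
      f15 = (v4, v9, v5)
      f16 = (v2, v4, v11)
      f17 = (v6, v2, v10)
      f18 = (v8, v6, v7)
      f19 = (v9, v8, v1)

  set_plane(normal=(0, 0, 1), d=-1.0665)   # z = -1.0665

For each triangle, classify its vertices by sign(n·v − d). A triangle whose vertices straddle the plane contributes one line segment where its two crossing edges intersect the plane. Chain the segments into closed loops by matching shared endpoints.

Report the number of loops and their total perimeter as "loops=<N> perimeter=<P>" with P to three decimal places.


Straddling triangles (8 of 20):
  (v0,v1,v7) [++-] → (0.387072, 1.28543, -1.0665)–(-0.387072, 1.28543, -1.0665)  len=0.7741
  (v0,v7,v10) [+-+] → (-0.387072, 1.28543, -1.0665)–(-1.63965, 0.0328454, -1.0665)  len=1.7714
  (v10,v7,v6) [+--] → (-1.63965, 0.0328454, -1.0665)–(-1.63965, -0.0328454, -1.0665)  len=0.0657
  (v7,v1,v8) [-++] → (0.387072, 1.28543, -1.0665)–(1.63965, 0.0328454, -1.0665)  len=1.7714
  (v3,v2,v6) [++-] → (-0.387072, -1.28543, -1.0665)–(0.387072, -1.28543, -1.0665)  len=0.7741
  (v3,v6,v8) [+-+] → (0.387072, -1.28543, -1.0665)–(1.63965, -0.0328454, -1.0665)  len=1.7714
  (v6,v2,v10) [-++] → (-0.387072, -1.28543, -1.0665)–(-1.63965, -0.0328454, -1.0665)  len=1.7714
  (v8,v6,v7) [+--] → (1.63965, -0.0328454, -1.0665)–(1.63965, 0.0328454, -1.0665)  len=0.0657

Chained into 1 loop(s):
  loop 1: 8 segments, perimeter = 8.7653
Total perimeter = 8.765

loops=1 perimeter=8.765


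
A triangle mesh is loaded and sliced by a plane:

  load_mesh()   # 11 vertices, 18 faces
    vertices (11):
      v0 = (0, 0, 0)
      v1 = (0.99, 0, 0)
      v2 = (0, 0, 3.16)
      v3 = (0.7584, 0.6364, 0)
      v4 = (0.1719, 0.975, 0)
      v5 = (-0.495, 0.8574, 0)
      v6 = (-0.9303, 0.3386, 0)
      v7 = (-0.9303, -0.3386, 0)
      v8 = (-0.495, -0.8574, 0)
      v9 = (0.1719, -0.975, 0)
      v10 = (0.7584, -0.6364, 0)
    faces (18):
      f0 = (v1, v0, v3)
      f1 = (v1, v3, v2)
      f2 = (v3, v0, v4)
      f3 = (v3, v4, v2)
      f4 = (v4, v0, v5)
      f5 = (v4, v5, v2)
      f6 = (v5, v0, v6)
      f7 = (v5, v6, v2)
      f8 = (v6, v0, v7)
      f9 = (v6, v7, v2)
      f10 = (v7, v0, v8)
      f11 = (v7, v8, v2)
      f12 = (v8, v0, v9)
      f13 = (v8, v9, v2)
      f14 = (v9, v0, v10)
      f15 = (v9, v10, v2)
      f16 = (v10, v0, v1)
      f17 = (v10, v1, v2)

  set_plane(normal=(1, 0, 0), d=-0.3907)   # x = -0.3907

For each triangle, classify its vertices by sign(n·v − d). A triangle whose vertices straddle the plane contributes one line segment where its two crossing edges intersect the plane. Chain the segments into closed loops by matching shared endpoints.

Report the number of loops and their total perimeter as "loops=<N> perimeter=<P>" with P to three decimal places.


Straddling triangles (10 of 18):
  (v4,v0,v5) [++-] → (-0.3907, 0.67674, 0)–(-0.3907, 0.875792, 0)  len=0.1991
  (v4,v5,v2) [+-+] → (-0.3907, 0.875792, 0)–(-0.3907, 0.67674, 0.665834)  len=0.6950
  (v5,v0,v6) [-+-] → (-0.3907, 0.67674, 0)–(-0.3907, 0.142203, 0)  len=0.5345
  (v5,v6,v2) [--+] → (-0.3907, 0.142203, 1.83289)–(-0.3907, 0.67674, 0.665834)  len=1.2836
  (v6,v0,v7) [-+-] → (-0.3907, 0.142203, 0)–(-0.3907, -0.142203, 0)  len=0.2844
  (v6,v7,v2) [--+] → (-0.3907, -0.142203, 1.83289)–(-0.3907, 0.142203, 1.83289)  len=0.2844
  (v7,v0,v8) [-+-] → (-0.3907, -0.142203, 0)–(-0.3907, -0.67674, 0)  len=0.5345
  (v7,v8,v2) [--+] → (-0.3907, -0.67674, 0.665834)–(-0.3907, -0.142203, 1.83289)  len=1.2836
  (v8,v0,v9) [-++] → (-0.3907, -0.67674, 0)–(-0.3907, -0.875792, 0)  len=0.1991
  (v8,v9,v2) [-++] → (-0.3907, -0.875792, 0)–(-0.3907, -0.67674, 0.665834)  len=0.6950

Chained into 1 loop(s):
  loop 1: 10 segments, perimeter = 5.9932
Total perimeter = 5.993

loops=1 perimeter=5.993


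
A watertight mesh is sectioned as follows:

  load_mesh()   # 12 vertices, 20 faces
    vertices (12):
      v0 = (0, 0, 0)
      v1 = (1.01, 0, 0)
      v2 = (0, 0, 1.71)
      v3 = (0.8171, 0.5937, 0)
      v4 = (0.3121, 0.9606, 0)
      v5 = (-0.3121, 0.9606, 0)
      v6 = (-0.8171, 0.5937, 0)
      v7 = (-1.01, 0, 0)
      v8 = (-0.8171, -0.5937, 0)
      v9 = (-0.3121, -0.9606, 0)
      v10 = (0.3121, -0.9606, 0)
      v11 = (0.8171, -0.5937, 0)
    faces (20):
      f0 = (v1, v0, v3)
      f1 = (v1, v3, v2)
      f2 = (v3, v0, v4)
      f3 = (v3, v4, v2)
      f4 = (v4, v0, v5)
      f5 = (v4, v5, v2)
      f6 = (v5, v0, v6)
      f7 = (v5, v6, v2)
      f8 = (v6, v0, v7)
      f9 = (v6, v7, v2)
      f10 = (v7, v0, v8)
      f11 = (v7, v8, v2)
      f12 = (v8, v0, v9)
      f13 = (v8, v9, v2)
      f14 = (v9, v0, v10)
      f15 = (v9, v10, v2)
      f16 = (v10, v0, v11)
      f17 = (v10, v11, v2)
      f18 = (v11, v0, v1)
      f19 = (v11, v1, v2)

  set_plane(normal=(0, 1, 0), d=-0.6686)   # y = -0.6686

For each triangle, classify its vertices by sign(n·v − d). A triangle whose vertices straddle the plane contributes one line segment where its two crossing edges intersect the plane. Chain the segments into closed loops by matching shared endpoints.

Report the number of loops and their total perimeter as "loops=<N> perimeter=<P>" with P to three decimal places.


Straddling triangles (6 of 20):
  (v8,v0,v9) [++-] → (-0.217229, -0.6686, 0)–(-0.714008, -0.6686, 0)  len=0.4968
  (v8,v9,v2) [+-+] → (-0.714008, -0.6686, 0)–(-0.217229, -0.6686, 0.5198)  len=0.7190
  (v9,v0,v10) [-+-] → (-0.217229, -0.6686, 0)–(0.217229, -0.6686, 0)  len=0.4345
  (v9,v10,v2) [--+] → (0.217229, -0.6686, 0.5198)–(-0.217229, -0.6686, 0.5198)  len=0.4345
  (v10,v0,v11) [-++] → (0.217229, -0.6686, 0)–(0.714008, -0.6686, 0)  len=0.4968
  (v10,v11,v2) [-++] → (0.714008, -0.6686, 0)–(0.217229, -0.6686, 0.5198)  len=0.7190

Chained into 1 loop(s):
  loop 1: 6 segments, perimeter = 3.3005
Total perimeter = 3.301

loops=1 perimeter=3.301


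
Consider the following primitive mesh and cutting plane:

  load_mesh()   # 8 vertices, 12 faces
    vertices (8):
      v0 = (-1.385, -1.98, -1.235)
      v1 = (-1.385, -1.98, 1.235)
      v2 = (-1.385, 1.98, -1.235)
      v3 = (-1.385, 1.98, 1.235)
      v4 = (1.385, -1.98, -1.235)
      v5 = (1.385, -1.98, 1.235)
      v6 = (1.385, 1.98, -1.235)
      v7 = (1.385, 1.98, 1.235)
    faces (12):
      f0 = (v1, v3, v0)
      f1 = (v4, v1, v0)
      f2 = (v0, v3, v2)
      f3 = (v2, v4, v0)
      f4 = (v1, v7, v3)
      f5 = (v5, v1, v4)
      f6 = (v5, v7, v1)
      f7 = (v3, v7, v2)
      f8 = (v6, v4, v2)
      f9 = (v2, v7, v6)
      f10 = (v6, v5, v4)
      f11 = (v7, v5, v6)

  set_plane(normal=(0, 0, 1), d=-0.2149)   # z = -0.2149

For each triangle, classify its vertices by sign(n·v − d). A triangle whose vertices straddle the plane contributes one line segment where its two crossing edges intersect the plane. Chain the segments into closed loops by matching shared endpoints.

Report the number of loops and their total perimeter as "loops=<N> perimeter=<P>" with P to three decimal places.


loops=1 perimeter=13.460

Straddling triangles (8 of 12):
  (v1,v3,v0) [++-] → (-1.385, -0.344536, -0.2149)–(-1.385, -1.98, -0.2149)  len=1.6355
  (v4,v1,v0) [-+-] → (0.241001, -1.98, -0.2149)–(-1.385, -1.98, -0.2149)  len=1.6260
  (v0,v3,v2) [-+-] → (-1.385, -0.344536, -0.2149)–(-1.385, 1.98, -0.2149)  len=2.3245
  (v5,v1,v4) [++-] → (0.241001, -1.98, -0.2149)–(1.385, -1.98, -0.2149)  len=1.1440
  (v3,v7,v2) [++-] → (-0.241001, 1.98, -0.2149)–(-1.385, 1.98, -0.2149)  len=1.1440
  (v2,v7,v6) [-+-] → (-0.241001, 1.98, -0.2149)–(1.385, 1.98, -0.2149)  len=1.6260
  (v6,v5,v4) [-+-] → (1.385, 0.344536, -0.2149)–(1.385, -1.98, -0.2149)  len=2.3245
  (v7,v5,v6) [++-] → (1.385, 0.344536, -0.2149)–(1.385, 1.98, -0.2149)  len=1.6355

Chained into 1 loop(s):
  loop 1: 8 segments, perimeter = 13.4600
Total perimeter = 13.460


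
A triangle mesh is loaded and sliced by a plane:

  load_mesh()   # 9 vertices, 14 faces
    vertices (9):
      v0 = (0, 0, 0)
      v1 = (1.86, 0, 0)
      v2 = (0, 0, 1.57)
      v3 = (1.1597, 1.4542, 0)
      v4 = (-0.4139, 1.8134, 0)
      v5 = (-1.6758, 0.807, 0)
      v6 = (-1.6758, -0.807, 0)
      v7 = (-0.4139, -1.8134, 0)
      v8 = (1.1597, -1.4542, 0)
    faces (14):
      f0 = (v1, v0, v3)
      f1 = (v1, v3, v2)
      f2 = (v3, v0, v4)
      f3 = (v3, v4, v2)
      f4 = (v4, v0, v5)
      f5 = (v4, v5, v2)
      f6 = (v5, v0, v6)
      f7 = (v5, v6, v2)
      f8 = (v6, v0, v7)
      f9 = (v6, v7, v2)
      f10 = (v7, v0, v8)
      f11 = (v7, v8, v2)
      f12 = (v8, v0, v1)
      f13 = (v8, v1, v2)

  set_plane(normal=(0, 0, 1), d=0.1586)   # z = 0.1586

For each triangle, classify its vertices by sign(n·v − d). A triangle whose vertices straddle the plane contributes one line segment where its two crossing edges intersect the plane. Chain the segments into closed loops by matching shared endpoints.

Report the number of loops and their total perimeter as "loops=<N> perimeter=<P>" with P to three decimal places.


loops=1 perimeter=10.157

Straddling triangles (7 of 14):
  (v1,v3,v2) [--+] → (1.04255, 1.3073, 0.1586)–(1.6721, 0, 0.1586)  len=1.4510
  (v3,v4,v2) [--+] → (-0.372088, 1.63021, 0.1586)–(1.04255, 1.3073, 0.1586)  len=1.4510
  (v4,v5,v2) [--+] → (-1.50651, 0.725478, 0.1586)–(-0.372088, 1.63021, 0.1586)  len=1.4510
  (v5,v6,v2) [--+] → (-1.50651, -0.725478, 0.1586)–(-1.50651, 0.725478, 0.1586)  len=1.4510
  (v6,v7,v2) [--+] → (-0.372088, -1.63021, 0.1586)–(-1.50651, -0.725478, 0.1586)  len=1.4510
  (v7,v8,v2) [--+] → (1.04255, -1.3073, 0.1586)–(-0.372088, -1.63021, 0.1586)  len=1.4510
  (v8,v1,v2) [--+] → (1.6721, 0, 0.1586)–(1.04255, -1.3073, 0.1586)  len=1.4510

Chained into 1 loop(s):
  loop 1: 7 segments, perimeter = 10.1570
Total perimeter = 10.157


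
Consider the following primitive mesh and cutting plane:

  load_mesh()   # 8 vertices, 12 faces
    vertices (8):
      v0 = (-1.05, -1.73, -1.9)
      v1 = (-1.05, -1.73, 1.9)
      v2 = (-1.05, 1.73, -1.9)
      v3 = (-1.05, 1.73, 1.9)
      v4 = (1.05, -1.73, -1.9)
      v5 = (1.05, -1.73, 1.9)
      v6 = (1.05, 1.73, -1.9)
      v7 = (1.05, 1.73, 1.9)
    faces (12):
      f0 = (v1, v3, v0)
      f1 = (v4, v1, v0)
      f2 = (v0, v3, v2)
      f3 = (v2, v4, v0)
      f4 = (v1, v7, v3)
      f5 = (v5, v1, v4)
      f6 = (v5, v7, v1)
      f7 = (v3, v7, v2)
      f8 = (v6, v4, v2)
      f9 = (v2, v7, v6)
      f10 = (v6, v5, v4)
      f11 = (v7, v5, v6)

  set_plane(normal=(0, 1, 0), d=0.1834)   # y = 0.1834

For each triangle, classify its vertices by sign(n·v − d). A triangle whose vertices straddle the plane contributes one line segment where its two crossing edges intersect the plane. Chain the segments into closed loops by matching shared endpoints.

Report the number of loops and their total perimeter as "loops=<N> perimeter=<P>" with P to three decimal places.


loops=1 perimeter=11.800

Straddling triangles (8 of 12):
  (v1,v3,v0) [-+-] → (-1.05, 0.1834, 1.9)–(-1.05, 0.1834, 0.201422)  len=1.6986
  (v0,v3,v2) [-++] → (-1.05, 0.1834, 0.201422)–(-1.05, 0.1834, -1.9)  len=2.1014
  (v2,v4,v0) [+--] → (-0.111312, 0.1834, -1.9)–(-1.05, 0.1834, -1.9)  len=0.9387
  (v1,v7,v3) [-++] → (0.111312, 0.1834, 1.9)–(-1.05, 0.1834, 1.9)  len=1.1613
  (v5,v7,v1) [-+-] → (1.05, 0.1834, 1.9)–(0.111312, 0.1834, 1.9)  len=0.9387
  (v6,v4,v2) [+-+] → (1.05, 0.1834, -1.9)–(-0.111312, 0.1834, -1.9)  len=1.1613
  (v6,v5,v4) [+--] → (1.05, 0.1834, -0.201422)–(1.05, 0.1834, -1.9)  len=1.6986
  (v7,v5,v6) [+-+] → (1.05, 0.1834, 1.9)–(1.05, 0.1834, -0.201422)  len=2.1014

Chained into 1 loop(s):
  loop 1: 8 segments, perimeter = 11.8000
Total perimeter = 11.800


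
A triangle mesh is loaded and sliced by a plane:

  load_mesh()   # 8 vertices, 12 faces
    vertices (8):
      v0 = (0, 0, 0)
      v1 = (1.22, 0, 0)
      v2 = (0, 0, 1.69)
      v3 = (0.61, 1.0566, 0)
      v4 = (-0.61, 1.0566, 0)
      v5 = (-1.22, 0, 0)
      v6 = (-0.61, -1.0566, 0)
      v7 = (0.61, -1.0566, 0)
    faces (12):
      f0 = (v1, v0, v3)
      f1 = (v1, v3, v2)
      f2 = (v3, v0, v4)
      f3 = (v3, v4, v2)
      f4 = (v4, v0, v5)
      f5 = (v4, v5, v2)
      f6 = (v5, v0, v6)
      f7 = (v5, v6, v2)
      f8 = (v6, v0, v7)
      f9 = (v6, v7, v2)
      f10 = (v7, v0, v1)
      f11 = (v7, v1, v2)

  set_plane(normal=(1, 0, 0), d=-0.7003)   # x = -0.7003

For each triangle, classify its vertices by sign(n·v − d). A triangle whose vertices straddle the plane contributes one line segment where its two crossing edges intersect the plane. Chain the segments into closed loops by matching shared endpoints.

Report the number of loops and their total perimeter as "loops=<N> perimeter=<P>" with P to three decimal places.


loops=1 perimeter=4.106

Straddling triangles (4 of 12):
  (v4,v0,v5) [++-] → (-0.7003, 0, 0)–(-0.7003, 0.900189, 0)  len=0.9002
  (v4,v5,v2) [+-+] → (-0.7003, 0.900189, 0)–(-0.7003, 0, 0.719912)  len=1.1527
  (v5,v0,v6) [-++] → (-0.7003, 0, 0)–(-0.7003, -0.900189, 0)  len=0.9002
  (v5,v6,v2) [-++] → (-0.7003, -0.900189, 0)–(-0.7003, 0, 0.719912)  len=1.1527

Chained into 1 loop(s):
  loop 1: 4 segments, perimeter = 4.1057
Total perimeter = 4.106


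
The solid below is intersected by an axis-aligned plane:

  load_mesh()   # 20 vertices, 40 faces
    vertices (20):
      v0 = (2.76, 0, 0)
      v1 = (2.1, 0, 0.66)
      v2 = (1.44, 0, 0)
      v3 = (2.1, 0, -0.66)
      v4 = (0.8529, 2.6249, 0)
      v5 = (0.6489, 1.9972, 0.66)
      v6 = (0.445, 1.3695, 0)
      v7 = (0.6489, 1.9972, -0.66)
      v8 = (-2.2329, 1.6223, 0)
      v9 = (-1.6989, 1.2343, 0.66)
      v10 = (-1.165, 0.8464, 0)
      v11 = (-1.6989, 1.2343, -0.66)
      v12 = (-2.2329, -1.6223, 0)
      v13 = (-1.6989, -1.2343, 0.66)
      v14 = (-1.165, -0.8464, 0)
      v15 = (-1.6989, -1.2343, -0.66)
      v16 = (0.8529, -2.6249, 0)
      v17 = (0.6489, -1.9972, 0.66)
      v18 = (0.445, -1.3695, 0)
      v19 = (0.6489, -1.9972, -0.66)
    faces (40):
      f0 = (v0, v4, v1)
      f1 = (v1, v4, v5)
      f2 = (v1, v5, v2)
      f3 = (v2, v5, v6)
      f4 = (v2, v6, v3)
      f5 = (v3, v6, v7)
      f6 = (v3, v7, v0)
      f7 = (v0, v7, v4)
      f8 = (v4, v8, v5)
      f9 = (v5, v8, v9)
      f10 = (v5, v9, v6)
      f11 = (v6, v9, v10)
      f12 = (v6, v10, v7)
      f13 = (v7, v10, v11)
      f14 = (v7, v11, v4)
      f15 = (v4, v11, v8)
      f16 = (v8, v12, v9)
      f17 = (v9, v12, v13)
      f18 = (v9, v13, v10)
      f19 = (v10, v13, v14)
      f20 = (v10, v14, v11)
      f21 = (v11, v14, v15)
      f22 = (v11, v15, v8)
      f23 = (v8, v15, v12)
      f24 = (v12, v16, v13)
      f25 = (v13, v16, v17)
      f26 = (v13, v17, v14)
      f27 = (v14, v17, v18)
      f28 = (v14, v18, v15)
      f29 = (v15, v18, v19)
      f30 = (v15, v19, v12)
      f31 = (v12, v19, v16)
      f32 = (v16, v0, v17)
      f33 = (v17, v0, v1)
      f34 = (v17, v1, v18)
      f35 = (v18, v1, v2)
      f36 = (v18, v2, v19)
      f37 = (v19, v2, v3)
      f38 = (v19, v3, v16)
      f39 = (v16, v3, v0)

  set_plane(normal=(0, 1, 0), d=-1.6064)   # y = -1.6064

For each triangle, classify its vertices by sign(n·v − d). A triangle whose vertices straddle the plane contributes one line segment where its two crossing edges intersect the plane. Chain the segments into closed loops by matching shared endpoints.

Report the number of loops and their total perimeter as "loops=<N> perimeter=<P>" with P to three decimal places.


loops=1 perimeter=8.950

Straddling triangles (16 of 40):
  (v8,v12,v9) [+-+] → (-2.2329, -1.6064, 0)–(-2.22993, -1.6064, 0.0036736)  len=0.0047
  (v9,v12,v13) [+-+] → (-2.22993, -1.6064, 0.0036736)–(-2.21102, -1.6064, 0.0270464)  len=0.0301
  (v8,v15,v12) [++-] → (-2.21102, -1.6064, -0.0270464)–(-2.2329, -1.6064, 0)  len=0.0348
  (v12,v16,v13) [--+] → (-1.01608, -1.6064, 0.483396)–(-2.21102, -1.6064, 0.0270464)  len=1.2791
  (v13,v16,v17) [+--] → (-1.01608, -1.6064, 0.483396)–(-0.553774, -1.6064, 0.66)  len=0.4949
  (v13,v17,v14) [+-+] → (-0.553774, -1.6064, 0.66)–(0.032918, -1.6064, 0.435871)  len=0.6280
  (v14,v17,v18) [+-+] → (0.032918, -1.6064, 0.435871)–(0.521954, -1.6064, 0.24909)  len=0.5235
  (v15,v18,v19) [++-] → (0.521954, -1.6064, -0.24909)–(-0.553774, -1.6064, -0.66)  len=1.1515
  (v15,v19,v12) [+--] → (-0.553774, -1.6064, -0.66)–(-2.21102, -1.6064, -0.0270464)  len=1.7740
  (v16,v0,v17) [-+-] → (1.59288, -1.6064, 0)–(1.06199, -1.6064, 0.530855)  len=0.7508
  (v17,v0,v1) [-++] → (1.06199, -1.6064, 0.530855)–(0.932842, -1.6064, 0.66)  len=0.1826
  (v17,v1,v18) [-++] → (0.932842, -1.6064, 0.66)–(0.521954, -1.6064, 0.24909)  len=0.5811
  (v18,v2,v19) [++-] → (0.803698, -1.6064, -0.530855)–(0.521954, -1.6064, -0.24909)  len=0.3985
  (v19,v2,v3) [-++] → (0.803698, -1.6064, -0.530855)–(0.932842, -1.6064, -0.66)  len=0.1826
  (v19,v3,v16) [-+-] → (0.932842, -1.6064, -0.66)–(1.33679, -1.6064, -0.25609)  len=0.5712
  (v16,v3,v0) [-++] → (1.33679, -1.6064, -0.25609)–(1.59288, -1.6064, 0)  len=0.3622

Chained into 1 loop(s):
  loop 1: 16 segments, perimeter = 8.9497
Total perimeter = 8.950
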